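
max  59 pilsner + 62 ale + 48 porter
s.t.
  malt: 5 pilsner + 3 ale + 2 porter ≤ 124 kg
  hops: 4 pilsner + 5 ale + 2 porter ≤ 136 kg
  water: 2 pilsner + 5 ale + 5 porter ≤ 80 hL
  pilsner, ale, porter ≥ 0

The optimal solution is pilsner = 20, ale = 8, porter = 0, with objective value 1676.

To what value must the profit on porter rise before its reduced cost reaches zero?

Binding: malt and water. Non-binding: hops (16 unused).
Slack constraints have shadow price 0 (complementary slackness).
Dual feasibility on the basic columns requires 5·y_malt + 2·y_water = 59, 3·y_malt + 5·y_water = 62.
Solving: y_malt = 9, y_water = 7.
porter enters the basis when its profit ≥ yᵀa₃ = 9·2 + 7·5 = 53.

53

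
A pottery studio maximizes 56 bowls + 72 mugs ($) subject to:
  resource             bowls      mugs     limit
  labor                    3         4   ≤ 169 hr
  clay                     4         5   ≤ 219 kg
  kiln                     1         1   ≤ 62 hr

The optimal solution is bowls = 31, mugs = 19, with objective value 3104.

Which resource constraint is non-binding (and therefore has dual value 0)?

kiln

labor: 169/169 (binding)
clay: 219/219 (binding)
kiln: 50/62 (slack 12)
By complementary slackness, a constraint with positive slack has shadow price 0 → kiln.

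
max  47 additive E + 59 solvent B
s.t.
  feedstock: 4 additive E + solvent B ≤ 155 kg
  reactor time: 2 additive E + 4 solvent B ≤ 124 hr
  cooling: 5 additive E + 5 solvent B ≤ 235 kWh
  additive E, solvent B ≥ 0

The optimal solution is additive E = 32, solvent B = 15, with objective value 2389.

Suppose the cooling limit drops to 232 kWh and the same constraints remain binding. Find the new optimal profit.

At the optimum: feedstock uses 143 of 155 (slack = 12); reactor time uses 124 of 124 (binding); cooling uses 235 of 235 (binding).
Slack constraints have shadow price 0 (complementary slackness).
Dual feasibility on the basic columns requires 2·y_reactor time + 5·y_cooling = 47, 4·y_reactor time + 5·y_cooling = 59.
This yields shadow prices y_reactor time = 6, y_cooling = 7.
Δz = y_cooling·Δb = 7 × (-3) = -21, so new z* = 2389 − 21 = 2368.

2368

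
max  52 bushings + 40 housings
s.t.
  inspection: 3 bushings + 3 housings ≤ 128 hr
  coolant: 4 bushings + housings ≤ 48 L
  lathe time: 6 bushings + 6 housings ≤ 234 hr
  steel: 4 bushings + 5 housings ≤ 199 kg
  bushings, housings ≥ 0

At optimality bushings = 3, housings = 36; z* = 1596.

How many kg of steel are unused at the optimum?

7

steel used = 4·3 + 5·36 = 192; slack = 199 − 192 = 7.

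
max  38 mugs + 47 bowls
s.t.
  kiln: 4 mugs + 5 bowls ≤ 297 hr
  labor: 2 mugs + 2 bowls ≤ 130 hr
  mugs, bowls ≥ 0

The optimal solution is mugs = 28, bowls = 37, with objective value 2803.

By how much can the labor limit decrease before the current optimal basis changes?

Binding constraints: kiln, labor. The basis is B = [[4,5],[2,2]] with det -2.
Per unit decrease in labor, x* moves by d = (-2.5, 2).
The basis stays optimal until mugs reaches 0; allowable decrease = 11.2 hr.

11.2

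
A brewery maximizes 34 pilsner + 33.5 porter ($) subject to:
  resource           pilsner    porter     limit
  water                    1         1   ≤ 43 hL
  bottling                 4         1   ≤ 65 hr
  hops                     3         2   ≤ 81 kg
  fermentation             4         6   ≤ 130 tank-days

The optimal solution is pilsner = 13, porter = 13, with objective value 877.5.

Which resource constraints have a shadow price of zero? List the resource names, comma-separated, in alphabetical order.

hops, water

water: 26/43 (slack 17)
bottling: 65/65 (binding)
hops: 65/81 (slack 16)
fermentation: 130/130 (binding)
By complementary slackness, a constraint with positive slack has shadow price 0 → hops, water.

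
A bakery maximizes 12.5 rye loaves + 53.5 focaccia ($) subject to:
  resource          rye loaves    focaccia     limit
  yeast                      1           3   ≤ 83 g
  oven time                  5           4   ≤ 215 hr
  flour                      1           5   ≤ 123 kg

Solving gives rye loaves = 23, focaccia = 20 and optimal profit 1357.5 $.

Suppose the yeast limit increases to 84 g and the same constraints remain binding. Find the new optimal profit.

1362

Binding: yeast and flour. Non-binding: oven time (20 unused).
Since oven time is not tight, its dual is 0.
Dual feasibility on the basic columns requires 1·y_yeast + 1·y_flour = 12.5, 3·y_yeast + 5·y_flour = 53.5.
Solving: y_yeast = 4.5, y_flour = 8.
Δz = y_yeast·Δb = 4.5 × (1) = 4.5, so new z* = 1357.5 + 4.5 = 1362.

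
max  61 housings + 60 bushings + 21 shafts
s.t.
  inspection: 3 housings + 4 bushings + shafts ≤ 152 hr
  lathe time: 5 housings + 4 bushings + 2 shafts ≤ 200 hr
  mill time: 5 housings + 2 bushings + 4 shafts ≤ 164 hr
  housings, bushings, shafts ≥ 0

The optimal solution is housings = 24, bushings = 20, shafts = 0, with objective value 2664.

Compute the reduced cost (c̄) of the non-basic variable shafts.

-2

Binding: inspection and lathe time. Non-binding: mill time (4 unused).
Since mill time is not tight, its dual is 0.
The binding rows give the dual system: 3·y_inspection + 5·y_lathe time = 61 and 4·y_inspection + 4·y_lathe time = 60.
This yields shadow prices y_inspection = 7, y_lathe time = 8.
Reduced cost of shafts: c₃ − yᵀa₃ = 21 − (7·1 + 8·2) = 21 − 23 = -2.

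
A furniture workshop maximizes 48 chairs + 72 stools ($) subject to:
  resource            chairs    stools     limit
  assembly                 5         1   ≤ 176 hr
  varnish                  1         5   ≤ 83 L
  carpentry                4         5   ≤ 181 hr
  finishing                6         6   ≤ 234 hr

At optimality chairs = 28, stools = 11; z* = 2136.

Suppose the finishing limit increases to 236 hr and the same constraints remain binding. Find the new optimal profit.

2150

Check each constraint at x*: assembly 151/176 (slack 25); varnish 83/83 (tight); carpentry 167/181 (slack 14); finishing 234/234 (tight).
Slack constraints have shadow price 0 (complementary slackness).
Dual feasibility on the basic columns requires 1·y_varnish + 6·y_finishing = 48, 5·y_varnish + 6·y_finishing = 72.
This yields shadow prices y_varnish = 6, y_finishing = 7.
Δz = y_finishing·Δb = 7 × (2) = 14, so new z* = 2136 + 14 = 2150.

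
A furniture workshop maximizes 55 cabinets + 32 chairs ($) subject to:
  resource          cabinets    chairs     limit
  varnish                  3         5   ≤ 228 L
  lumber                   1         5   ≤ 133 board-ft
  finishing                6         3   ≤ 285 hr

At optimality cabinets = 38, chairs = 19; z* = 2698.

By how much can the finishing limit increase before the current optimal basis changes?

Binding constraints: lumber, finishing. The basis is B = [[1,5],[6,3]] with det -27.
Per unit increase in finishing, x* moves by d = (0.1852, -0.037).
The basis stays optimal until varnish becomes binding; allowable increase = 51.3 hr.

51.3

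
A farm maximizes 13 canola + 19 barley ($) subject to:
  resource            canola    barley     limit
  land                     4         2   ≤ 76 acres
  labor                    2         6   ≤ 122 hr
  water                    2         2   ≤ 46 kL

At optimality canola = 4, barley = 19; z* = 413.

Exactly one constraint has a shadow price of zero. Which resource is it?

land

land: 54/76 (slack 22)
labor: 122/122 (binding)
water: 46/46 (binding)
By complementary slackness, a constraint with positive slack has shadow price 0 → land.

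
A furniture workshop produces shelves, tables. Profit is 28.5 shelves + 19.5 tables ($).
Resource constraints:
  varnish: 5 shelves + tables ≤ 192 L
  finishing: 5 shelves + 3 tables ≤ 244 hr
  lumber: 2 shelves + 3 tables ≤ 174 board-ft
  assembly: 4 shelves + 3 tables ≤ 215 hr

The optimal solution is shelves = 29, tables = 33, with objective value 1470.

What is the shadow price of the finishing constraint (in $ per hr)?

2.5

At the optimum: varnish uses 178 of 192 (slack = 14); finishing uses 244 of 244 (binding); lumber uses 157 of 174 (slack = 17); assembly uses 215 of 215 (binding).
Slack constraints have shadow price 0 (complementary slackness).
From A_Bᵀ y = c: 5·y_finishing + 4·y_assembly = 28.5; 3·y_finishing + 3·y_assembly = 19.5.
Solving: y_finishing = 2.5, y_assembly = 4.
Shadow price of finishing = 2.5.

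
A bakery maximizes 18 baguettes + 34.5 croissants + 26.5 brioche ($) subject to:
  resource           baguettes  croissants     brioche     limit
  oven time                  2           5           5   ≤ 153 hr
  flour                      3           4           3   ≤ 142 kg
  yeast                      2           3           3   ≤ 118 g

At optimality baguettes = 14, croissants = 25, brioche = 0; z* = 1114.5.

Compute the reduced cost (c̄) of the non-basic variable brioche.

-5

Check each constraint at x*: oven time 153/153 (tight); flour 142/142 (tight); yeast 103/118 (slack 15).
Slack constraints have shadow price 0 (complementary slackness).
Dual feasibility on the basic columns requires 2·y_oven time + 3·y_flour = 18, 5·y_oven time + 4·y_flour = 34.5.
Solving: y_oven time = 4.5, y_flour = 3.
Reduced cost of brioche: c₃ − yᵀa₃ = 26.5 − (4.5·5 + 3·3) = 26.5 − 31.5 = -5.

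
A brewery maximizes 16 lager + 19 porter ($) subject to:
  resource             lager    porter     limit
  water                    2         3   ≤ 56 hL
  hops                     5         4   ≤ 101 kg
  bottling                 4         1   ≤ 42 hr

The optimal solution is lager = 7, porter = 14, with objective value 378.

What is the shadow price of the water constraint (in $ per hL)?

6

At the optimum: water uses 56 of 56 (binding); hops uses 91 of 101 (slack = 10); bottling uses 42 of 42 (binding).
Slack constraints have shadow price 0 (complementary slackness).
Dual feasibility on the basic columns requires 2·y_water + 4·y_bottling = 16, 3·y_water + 1·y_bottling = 19.
This yields shadow prices y_water = 6, y_bottling = 1.
Shadow price of water = 6.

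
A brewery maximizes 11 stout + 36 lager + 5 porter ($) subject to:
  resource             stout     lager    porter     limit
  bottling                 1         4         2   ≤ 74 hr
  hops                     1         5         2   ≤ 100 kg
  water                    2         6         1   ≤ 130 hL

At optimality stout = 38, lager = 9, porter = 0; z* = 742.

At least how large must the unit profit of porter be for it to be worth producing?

10

Binding: bottling and water. Non-binding: hops (17 unused).
By complementary slackness, y = 0 for the non-binding constraint.
From A_Bᵀ y = c: 1·y_bottling + 2·y_water = 11; 4·y_bottling + 6·y_water = 36.
This yields shadow prices y_bottling = 3, y_water = 4.
porter enters the basis when its profit ≥ yᵀa₃ = 3·2 + 4·1 = 10.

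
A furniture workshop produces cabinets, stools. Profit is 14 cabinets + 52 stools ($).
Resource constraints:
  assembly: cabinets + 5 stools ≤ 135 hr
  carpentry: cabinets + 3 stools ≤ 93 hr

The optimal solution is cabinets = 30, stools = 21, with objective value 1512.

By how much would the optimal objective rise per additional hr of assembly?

At the optimum: assembly uses 135 of 135 (binding); carpentry uses 93 of 93 (binding).
From A_Bᵀ y = c: 1·y_assembly + 1·y_carpentry = 14; 5·y_assembly + 3·y_carpentry = 52.
This yields shadow prices y_assembly = 5, y_carpentry = 9.
Shadow price of assembly = 5.

5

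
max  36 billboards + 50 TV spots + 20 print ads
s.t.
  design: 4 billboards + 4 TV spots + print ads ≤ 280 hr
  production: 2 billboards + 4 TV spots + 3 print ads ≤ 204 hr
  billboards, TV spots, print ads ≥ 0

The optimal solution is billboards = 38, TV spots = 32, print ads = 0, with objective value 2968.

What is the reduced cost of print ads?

-6.5

Both design and production are binding at x*.
Dual feasibility on the basic columns requires 4·y_design + 2·y_production = 36, 4·y_design + 4·y_production = 50.
Solving: y_design = 5.5, y_production = 7.
Reduced cost of print ads: c₃ − yᵀa₃ = 20 − (5.5·1 + 7·3) = 20 − 26.5 = -6.5.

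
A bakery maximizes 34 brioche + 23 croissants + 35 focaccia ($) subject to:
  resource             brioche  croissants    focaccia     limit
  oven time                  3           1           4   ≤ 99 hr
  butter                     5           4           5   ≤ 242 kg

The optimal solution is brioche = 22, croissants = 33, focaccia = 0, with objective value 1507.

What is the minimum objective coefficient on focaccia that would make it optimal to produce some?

37

Check each constraint at x*: oven time 99/99 (tight); butter 242/242 (tight).
The binding rows give the dual system: 3·y_oven time + 5·y_butter = 34 and 1·y_oven time + 4·y_butter = 23.
→ y_oven time = 3 and y_butter = 5.
focaccia enters the basis when its profit ≥ yᵀa₃ = 3·4 + 5·5 = 37.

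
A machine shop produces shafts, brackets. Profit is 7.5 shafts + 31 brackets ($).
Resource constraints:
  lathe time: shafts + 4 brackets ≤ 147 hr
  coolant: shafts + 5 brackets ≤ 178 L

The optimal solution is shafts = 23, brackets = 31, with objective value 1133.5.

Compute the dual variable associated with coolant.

Both lathe time and coolant are binding at x*.
From A_Bᵀ y = c: 1·y_lathe time + 1·y_coolant = 7.5; 4·y_lathe time + 5·y_coolant = 31.
Solving: y_lathe time = 6.5, y_coolant = 1.
Shadow price of coolant = 1.

1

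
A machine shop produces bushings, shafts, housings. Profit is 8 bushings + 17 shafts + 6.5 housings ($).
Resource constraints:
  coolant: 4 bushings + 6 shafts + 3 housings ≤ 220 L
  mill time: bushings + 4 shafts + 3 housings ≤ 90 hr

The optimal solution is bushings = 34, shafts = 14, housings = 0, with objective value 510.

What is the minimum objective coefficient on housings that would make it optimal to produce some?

Both coolant and mill time are binding at x*.
Dual feasibility on the basic columns requires 4·y_coolant + 1·y_mill time = 8, 6·y_coolant + 4·y_mill time = 17.
Solving: y_coolant = 1.5, y_mill time = 2.
housings enters the basis when its profit ≥ yᵀa₃ = 1.5·3 + 2·3 = 10.5.

10.5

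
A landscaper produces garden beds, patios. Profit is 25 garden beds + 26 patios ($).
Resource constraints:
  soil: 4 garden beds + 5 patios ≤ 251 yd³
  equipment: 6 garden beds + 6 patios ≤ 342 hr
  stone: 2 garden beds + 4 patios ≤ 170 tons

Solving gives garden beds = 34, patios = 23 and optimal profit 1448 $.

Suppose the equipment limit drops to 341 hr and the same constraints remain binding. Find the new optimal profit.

1444.5

Check each constraint at x*: soil 251/251 (tight); equipment 342/342 (tight); stone 160/170 (slack 10).
Since stone is not tight, its dual is 0.
From A_Bᵀ y = c: 4·y_soil + 6·y_equipment = 25; 5·y_soil + 6·y_equipment = 26.
→ y_soil = 1 and y_equipment = 3.5.
Δz = y_equipment·Δb = 3.5 × (-1) = -3.5, so new z* = 1448 − 3.5 = 1444.5.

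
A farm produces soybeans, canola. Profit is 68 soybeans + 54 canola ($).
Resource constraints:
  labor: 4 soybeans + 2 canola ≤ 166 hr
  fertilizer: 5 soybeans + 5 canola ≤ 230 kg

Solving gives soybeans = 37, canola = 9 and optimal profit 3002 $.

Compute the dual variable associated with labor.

7

At the optimum: labor uses 166 of 166 (binding); fertilizer uses 230 of 230 (binding).
From A_Bᵀ y = c: 4·y_labor + 5·y_fertilizer = 68; 2·y_labor + 5·y_fertilizer = 54.
This yields shadow prices y_labor = 7, y_fertilizer = 8.
Shadow price of labor = 7.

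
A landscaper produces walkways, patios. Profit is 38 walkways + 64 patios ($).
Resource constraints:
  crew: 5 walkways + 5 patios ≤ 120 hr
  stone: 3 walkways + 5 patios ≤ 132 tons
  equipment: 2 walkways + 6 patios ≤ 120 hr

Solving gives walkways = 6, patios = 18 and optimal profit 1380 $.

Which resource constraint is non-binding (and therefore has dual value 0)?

stone

crew: 120/120 (binding)
stone: 108/132 (slack 24)
equipment: 120/120 (binding)
By complementary slackness, a constraint with positive slack has shadow price 0 → stone.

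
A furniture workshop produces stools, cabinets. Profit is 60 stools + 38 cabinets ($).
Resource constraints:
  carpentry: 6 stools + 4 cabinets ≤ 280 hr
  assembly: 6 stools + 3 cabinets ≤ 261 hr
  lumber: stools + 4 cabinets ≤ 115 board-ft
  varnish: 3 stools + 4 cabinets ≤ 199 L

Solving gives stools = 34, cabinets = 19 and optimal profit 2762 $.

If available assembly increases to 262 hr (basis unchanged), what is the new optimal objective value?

2764

Binding: carpentry and assembly. Non-binding: lumber (5 unused), varnish (21 unused).
Since lumber, varnish are not tight, their duals are 0.
The binding rows give the dual system: 6·y_carpentry + 6·y_assembly = 60 and 4·y_carpentry + 3·y_assembly = 38.
Solving: y_carpentry = 8, y_assembly = 2.
Δz = y_assembly·Δb = 2 × (1) = 2, so new z* = 2762 + 2 = 2764.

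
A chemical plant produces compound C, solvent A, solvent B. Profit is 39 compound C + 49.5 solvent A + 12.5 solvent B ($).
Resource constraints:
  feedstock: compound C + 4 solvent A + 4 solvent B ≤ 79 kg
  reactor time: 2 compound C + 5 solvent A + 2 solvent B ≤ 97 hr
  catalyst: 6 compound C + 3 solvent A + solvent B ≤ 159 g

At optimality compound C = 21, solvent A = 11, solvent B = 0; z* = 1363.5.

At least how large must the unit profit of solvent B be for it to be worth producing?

Check each constraint at x*: feedstock 65/79 (slack 14); reactor time 97/97 (tight); catalyst 159/159 (tight).
Since feedstock is not tight, its dual is 0.
The binding rows give the dual system: 2·y_reactor time + 6·y_catalyst = 39 and 5·y_reactor time + 3·y_catalyst = 49.5.
Solving: y_reactor time = 7.5, y_catalyst = 4.
solvent B enters the basis when its profit ≥ yᵀa₃ = 7.5·2 + 4·1 = 19.

19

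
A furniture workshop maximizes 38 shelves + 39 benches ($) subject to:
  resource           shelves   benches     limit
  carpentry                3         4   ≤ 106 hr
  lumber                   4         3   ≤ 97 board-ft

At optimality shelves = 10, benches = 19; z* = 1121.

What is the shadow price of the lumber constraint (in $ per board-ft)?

5

Both carpentry and lumber are binding at x*.
From A_Bᵀ y = c: 3·y_carpentry + 4·y_lumber = 38; 4·y_carpentry + 3·y_lumber = 39.
→ y_carpentry = 6 and y_lumber = 5.
Shadow price of lumber = 5.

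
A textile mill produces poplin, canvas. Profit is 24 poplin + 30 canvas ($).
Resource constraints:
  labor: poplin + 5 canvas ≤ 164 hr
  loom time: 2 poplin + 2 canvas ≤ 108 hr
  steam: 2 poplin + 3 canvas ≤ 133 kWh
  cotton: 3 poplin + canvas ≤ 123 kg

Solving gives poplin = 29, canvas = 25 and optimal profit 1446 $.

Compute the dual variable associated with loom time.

6

Binding: loom time and steam. Non-binding: labor (10 unused), cotton (11 unused).
By complementary slackness, y = 0 for the non-binding constraints.
Dual feasibility on the basic columns requires 2·y_loom time + 2·y_steam = 24, 2·y_loom time + 3·y_steam = 30.
Solving: y_loom time = 6, y_steam = 6.
Shadow price of loom time = 6.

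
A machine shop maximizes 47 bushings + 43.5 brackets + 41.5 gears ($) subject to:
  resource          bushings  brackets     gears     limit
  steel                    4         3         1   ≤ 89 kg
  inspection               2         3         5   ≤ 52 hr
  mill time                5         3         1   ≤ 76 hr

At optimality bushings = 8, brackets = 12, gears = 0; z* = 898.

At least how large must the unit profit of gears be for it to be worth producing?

48.5

Binding: inspection and mill time. Non-binding: steel (21 unused).
By complementary slackness, y = 0 for the non-binding constraint.
From A_Bᵀ y = c: 2·y_inspection + 5·y_mill time = 47; 3·y_inspection + 3·y_mill time = 43.5.
This yields shadow prices y_inspection = 8.5, y_mill time = 6.
gears enters the basis when its profit ≥ yᵀa₃ = 8.5·5 + 6·1 = 48.5.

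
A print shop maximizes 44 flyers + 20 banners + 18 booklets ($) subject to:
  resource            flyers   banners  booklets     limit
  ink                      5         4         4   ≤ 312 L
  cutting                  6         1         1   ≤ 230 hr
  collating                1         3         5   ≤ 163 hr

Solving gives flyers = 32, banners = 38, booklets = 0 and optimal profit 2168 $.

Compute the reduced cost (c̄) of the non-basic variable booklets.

Binding: ink and cutting. Non-binding: collating (17 unused).
By complementary slackness, y = 0 for the non-binding constraint.
The binding rows give the dual system: 5·y_ink + 6·y_cutting = 44 and 4·y_ink + 1·y_cutting = 20.
Solving: y_ink = 4, y_cutting = 4.
Reduced cost of booklets: c₃ − yᵀa₃ = 18 − (4·4 + 4·1) = 18 − 20 = -2.

-2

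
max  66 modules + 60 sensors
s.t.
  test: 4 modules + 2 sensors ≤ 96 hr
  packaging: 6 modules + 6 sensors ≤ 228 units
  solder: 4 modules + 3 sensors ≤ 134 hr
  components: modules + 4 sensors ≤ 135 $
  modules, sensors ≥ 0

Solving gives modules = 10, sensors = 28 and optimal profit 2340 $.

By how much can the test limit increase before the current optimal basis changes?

20

Binding constraints: test, packaging. The basis is B = [[4,2],[6,6]] with det 12.
Per unit increase in test, x* moves by d = (0.5, -0.5).
The basis stays optimal until solder becomes binding; allowable increase = 20 hr.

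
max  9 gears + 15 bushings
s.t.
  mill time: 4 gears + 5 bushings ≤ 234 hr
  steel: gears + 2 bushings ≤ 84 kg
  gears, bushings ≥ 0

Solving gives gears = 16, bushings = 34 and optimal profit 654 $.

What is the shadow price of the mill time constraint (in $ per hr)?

1

Both mill time and steel are binding at x*.
Dual feasibility on the basic columns requires 4·y_mill time + 1·y_steel = 9, 5·y_mill time + 2·y_steel = 15.
This yields shadow prices y_mill time = 1, y_steel = 5.
Shadow price of mill time = 1.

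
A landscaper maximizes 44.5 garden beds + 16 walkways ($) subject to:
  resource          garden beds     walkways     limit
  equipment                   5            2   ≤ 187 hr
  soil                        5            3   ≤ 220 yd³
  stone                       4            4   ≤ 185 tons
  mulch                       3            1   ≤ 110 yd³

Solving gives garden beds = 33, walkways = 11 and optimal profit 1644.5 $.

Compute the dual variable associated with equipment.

At the optimum: equipment uses 187 of 187 (binding); soil uses 198 of 220 (slack = 22); stone uses 176 of 185 (slack = 9); mulch uses 110 of 110 (binding).
Slack constraints have shadow price 0 (complementary slackness).
The binding rows give the dual system: 5·y_equipment + 3·y_mulch = 44.5 and 2·y_equipment + 1·y_mulch = 16.
Solving: y_equipment = 3.5, y_mulch = 9.
Shadow price of equipment = 3.5.

3.5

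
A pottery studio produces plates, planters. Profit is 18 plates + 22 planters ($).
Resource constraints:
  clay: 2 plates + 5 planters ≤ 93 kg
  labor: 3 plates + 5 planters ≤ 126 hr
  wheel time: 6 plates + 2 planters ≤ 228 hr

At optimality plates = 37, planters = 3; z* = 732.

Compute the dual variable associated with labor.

4

At the optimum: clay uses 89 of 93 (slack = 4); labor uses 126 of 126 (binding); wheel time uses 228 of 228 (binding).
Slack constraints have shadow price 0 (complementary slackness).
The binding rows give the dual system: 3·y_labor + 6·y_wheel time = 18 and 5·y_labor + 2·y_wheel time = 22.
→ y_labor = 4 and y_wheel time = 1.
Shadow price of labor = 4.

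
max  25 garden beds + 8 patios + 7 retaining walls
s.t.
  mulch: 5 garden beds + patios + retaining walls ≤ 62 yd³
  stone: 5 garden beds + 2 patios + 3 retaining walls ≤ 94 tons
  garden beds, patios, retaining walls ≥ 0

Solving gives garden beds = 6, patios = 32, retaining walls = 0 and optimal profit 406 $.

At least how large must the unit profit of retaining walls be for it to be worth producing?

At the optimum: mulch uses 62 of 62 (binding); stone uses 94 of 94 (binding).
Dual feasibility on the basic columns requires 5·y_mulch + 5·y_stone = 25, 1·y_mulch + 2·y_stone = 8.
Solving: y_mulch = 2, y_stone = 3.
retaining walls enters the basis when its profit ≥ yᵀa₃ = 2·1 + 3·3 = 11.

11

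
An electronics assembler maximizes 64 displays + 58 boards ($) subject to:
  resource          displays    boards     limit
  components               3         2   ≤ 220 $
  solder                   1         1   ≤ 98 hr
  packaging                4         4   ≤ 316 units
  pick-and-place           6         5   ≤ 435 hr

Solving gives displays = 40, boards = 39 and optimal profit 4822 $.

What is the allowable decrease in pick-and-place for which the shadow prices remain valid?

Binding constraints: packaging, pick-and-place. The basis is B = [[4,4],[6,5]] with det -4.
Per unit decrease in pick-and-place, x* moves by d = (-1, 1).
The basis stays optimal until displays reaches 0; allowable decrease = 40 hr.

40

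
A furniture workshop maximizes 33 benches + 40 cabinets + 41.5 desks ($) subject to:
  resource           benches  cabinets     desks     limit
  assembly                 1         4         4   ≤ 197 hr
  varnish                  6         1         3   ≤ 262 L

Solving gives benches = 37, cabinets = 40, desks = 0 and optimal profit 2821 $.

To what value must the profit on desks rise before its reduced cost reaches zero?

48

At the optimum: assembly uses 197 of 197 (binding); varnish uses 262 of 262 (binding).
Dual feasibility on the basic columns requires 1·y_assembly + 6·y_varnish = 33, 4·y_assembly + 1·y_varnish = 40.
→ y_assembly = 9 and y_varnish = 4.
desks enters the basis when its profit ≥ yᵀa₃ = 9·4 + 4·3 = 48.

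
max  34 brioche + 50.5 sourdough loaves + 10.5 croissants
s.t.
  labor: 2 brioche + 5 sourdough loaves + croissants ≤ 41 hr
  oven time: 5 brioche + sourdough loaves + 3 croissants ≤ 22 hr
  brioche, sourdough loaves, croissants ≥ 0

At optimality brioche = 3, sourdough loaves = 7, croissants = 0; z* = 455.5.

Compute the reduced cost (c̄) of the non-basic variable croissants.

At the optimum: labor uses 41 of 41 (binding); oven time uses 22 of 22 (binding).
Dual feasibility on the basic columns requires 2·y_labor + 5·y_oven time = 34, 5·y_labor + 1·y_oven time = 50.5.
This yields shadow prices y_labor = 9.5, y_oven time = 3.
Reduced cost of croissants: c₃ − yᵀa₃ = 10.5 − (9.5·1 + 3·3) = 10.5 − 18.5 = -8.

-8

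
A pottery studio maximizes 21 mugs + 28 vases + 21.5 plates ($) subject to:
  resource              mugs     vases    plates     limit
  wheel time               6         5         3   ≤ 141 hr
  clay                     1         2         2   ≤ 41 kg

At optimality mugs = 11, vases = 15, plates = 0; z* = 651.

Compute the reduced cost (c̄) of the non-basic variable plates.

-2.5

Both wheel time and clay are binding at x*.
Dual feasibility on the basic columns requires 6·y_wheel time + 1·y_clay = 21, 5·y_wheel time + 2·y_clay = 28.
→ y_wheel time = 2 and y_clay = 9.
Reduced cost of plates: c₃ − yᵀa₃ = 21.5 − (2·3 + 9·2) = 21.5 − 24 = -2.5.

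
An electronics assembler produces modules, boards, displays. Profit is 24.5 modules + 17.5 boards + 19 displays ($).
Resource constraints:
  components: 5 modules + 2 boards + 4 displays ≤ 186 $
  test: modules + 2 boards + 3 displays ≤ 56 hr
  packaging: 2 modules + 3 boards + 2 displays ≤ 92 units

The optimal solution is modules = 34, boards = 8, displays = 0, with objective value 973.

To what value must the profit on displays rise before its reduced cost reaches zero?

At the optimum: components uses 186 of 186 (binding); test uses 50 of 56 (slack = 6); packaging uses 92 of 92 (binding).
Since test is not tight, its dual is 0.
The binding rows give the dual system: 5·y_components + 2·y_packaging = 24.5 and 2·y_components + 3·y_packaging = 17.5.
Solving: y_components = 3.5, y_packaging = 3.5.
displays enters the basis when its profit ≥ yᵀa₃ = 3.5·4 + 3.5·2 = 21.

21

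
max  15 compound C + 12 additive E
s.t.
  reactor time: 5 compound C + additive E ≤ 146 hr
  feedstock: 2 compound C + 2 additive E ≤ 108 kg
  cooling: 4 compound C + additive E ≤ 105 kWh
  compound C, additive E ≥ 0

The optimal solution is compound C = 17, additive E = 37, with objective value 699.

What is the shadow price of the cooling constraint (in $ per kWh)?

1

At the optimum: reactor time uses 122 of 146 (slack = 24); feedstock uses 108 of 108 (binding); cooling uses 105 of 105 (binding).
By complementary slackness, y = 0 for the non-binding constraint.
Dual feasibility on the basic columns requires 2·y_feedstock + 4·y_cooling = 15, 2·y_feedstock + 1·y_cooling = 12.
This yields shadow prices y_feedstock = 5.5, y_cooling = 1.
Shadow price of cooling = 1.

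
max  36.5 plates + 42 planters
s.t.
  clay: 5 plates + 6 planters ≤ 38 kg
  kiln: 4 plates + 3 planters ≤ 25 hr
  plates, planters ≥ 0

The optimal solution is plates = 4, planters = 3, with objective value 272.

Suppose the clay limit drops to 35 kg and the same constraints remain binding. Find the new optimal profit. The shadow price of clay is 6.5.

252.5

Δb = -3, so new z* = 272 + (6.5)·(-3) = 272 − 19.5 = 252.5.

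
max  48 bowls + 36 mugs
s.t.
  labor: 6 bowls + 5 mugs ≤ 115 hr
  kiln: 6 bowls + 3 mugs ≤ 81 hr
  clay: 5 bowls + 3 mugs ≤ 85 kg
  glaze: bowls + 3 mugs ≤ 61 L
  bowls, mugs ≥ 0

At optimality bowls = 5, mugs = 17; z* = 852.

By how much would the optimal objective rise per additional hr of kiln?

At the optimum: labor uses 115 of 115 (binding); kiln uses 81 of 81 (binding); clay uses 76 of 85 (slack = 9); glaze uses 56 of 61 (slack = 5).
Slack constraints have shadow price 0 (complementary slackness).
From A_Bᵀ y = c: 6·y_labor + 6·y_kiln = 48; 5·y_labor + 3·y_kiln = 36.
This yields shadow prices y_labor = 6, y_kiln = 2.
Shadow price of kiln = 2.

2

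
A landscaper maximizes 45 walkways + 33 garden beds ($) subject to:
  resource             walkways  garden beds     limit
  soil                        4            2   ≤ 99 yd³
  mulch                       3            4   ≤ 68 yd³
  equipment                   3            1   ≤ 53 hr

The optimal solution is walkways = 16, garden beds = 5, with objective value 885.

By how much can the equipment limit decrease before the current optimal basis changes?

36

Binding constraints: mulch, equipment. The basis is B = [[3,4],[3,1]] with det -9.
Per unit decrease in equipment, x* moves by d = (-0.4444, 0.3333).
The basis stays optimal until walkways reaches 0; allowable decrease = 36 hr.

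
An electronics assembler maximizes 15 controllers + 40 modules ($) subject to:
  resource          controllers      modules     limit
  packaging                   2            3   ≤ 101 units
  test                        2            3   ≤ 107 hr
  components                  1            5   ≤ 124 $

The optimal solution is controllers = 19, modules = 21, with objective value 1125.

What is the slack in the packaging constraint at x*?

packaging used = 2·19 + 3·21 = 101; slack = 101 − 101 = 0.

0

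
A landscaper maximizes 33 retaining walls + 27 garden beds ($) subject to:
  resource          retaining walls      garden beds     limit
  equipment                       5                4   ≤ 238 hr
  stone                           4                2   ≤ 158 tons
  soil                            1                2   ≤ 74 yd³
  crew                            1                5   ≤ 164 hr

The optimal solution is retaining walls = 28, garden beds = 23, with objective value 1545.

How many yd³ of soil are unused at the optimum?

soil used = 1·28 + 2·23 = 74; slack = 74 − 74 = 0.

0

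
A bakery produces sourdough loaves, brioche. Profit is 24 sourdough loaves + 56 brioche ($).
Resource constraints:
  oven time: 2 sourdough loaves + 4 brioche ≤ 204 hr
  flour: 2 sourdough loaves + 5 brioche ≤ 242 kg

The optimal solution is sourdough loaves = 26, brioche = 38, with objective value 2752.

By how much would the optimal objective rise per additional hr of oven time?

4

At the optimum: oven time uses 204 of 204 (binding); flour uses 242 of 242 (binding).
The binding rows give the dual system: 2·y_oven time + 2·y_flour = 24 and 4·y_oven time + 5·y_flour = 56.
Solving: y_oven time = 4, y_flour = 8.
Shadow price of oven time = 4.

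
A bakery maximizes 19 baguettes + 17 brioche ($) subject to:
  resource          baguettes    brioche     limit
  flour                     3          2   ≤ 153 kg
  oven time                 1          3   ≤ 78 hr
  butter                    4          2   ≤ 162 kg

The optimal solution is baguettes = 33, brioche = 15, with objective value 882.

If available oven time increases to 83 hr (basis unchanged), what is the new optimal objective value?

897

Binding: oven time and butter. Non-binding: flour (24 unused).
By complementary slackness, y = 0 for the non-binding constraint.
From A_Bᵀ y = c: 1·y_oven time + 4·y_butter = 19; 3·y_oven time + 2·y_butter = 17.
Solving: y_oven time = 3, y_butter = 4.
Δz = y_oven time·Δb = 3 × (5) = 15, so new z* = 882 + 15 = 897.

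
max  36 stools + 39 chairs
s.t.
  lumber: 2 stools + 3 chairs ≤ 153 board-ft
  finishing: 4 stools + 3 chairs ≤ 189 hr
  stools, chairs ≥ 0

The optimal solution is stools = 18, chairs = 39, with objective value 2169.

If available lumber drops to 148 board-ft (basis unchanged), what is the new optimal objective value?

At the optimum: lumber uses 153 of 153 (binding); finishing uses 189 of 189 (binding).
From A_Bᵀ y = c: 2·y_lumber + 4·y_finishing = 36; 3·y_lumber + 3·y_finishing = 39.
→ y_lumber = 8 and y_finishing = 5.
Δz = y_lumber·Δb = 8 × (-5) = -40, so new z* = 2169 − 40 = 2129.

2129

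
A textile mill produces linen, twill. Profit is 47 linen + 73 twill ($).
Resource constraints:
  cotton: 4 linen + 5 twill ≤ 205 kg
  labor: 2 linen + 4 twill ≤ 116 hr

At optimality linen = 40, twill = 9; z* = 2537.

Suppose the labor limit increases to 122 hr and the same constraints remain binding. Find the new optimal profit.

2594

Check each constraint at x*: cotton 205/205 (tight); labor 116/116 (tight).
Dual feasibility on the basic columns requires 4·y_cotton + 2·y_labor = 47, 5·y_cotton + 4·y_labor = 73.
→ y_cotton = 7 and y_labor = 9.5.
Δz = y_labor·Δb = 9.5 × (6) = 57, so new z* = 2537 + 57 = 2594.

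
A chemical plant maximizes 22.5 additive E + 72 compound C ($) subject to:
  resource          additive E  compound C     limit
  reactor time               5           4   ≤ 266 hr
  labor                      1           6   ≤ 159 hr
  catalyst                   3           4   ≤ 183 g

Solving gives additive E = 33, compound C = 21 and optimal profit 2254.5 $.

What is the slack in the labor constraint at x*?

0

labor used = 1·33 + 6·21 = 159; slack = 159 − 159 = 0.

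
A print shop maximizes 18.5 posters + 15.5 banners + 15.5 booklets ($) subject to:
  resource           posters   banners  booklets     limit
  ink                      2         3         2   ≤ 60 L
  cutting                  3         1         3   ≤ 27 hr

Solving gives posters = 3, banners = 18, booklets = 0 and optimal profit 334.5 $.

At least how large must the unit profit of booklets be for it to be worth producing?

At the optimum: ink uses 60 of 60 (binding); cutting uses 27 of 27 (binding).
The binding rows give the dual system: 2·y_ink + 3·y_cutting = 18.5 and 3·y_ink + 1·y_cutting = 15.5.
→ y_ink = 4 and y_cutting = 3.5.
booklets enters the basis when its profit ≥ yᵀa₃ = 4·2 + 3.5·3 = 18.5.

18.5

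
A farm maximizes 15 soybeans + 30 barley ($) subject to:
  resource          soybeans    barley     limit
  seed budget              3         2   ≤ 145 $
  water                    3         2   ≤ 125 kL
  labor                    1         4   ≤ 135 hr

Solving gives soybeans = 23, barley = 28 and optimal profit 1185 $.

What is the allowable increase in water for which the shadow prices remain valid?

20

Binding constraints: water, labor. The basis is B = [[3,2],[1,4]] with det 10.
Per unit increase in water, x* moves by d = (0.4, -0.1).
The basis stays optimal until seed budget becomes binding; allowable increase = 20 kL.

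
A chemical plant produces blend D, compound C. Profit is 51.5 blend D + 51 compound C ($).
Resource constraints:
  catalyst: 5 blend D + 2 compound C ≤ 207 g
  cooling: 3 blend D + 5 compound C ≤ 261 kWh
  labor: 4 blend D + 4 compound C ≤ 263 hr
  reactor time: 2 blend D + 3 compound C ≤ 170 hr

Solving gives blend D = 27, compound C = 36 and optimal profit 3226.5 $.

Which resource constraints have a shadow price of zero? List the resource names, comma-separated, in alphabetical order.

labor, reactor time

catalyst: 207/207 (binding)
cooling: 261/261 (binding)
labor: 252/263 (slack 11)
reactor time: 162/170 (slack 8)
By complementary slackness, a constraint with positive slack has shadow price 0 → labor, reactor time.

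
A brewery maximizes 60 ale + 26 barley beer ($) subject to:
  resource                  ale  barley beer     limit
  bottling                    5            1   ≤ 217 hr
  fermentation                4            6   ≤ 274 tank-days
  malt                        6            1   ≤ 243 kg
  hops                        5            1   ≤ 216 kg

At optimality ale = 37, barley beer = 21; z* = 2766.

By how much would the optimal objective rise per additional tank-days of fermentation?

Binding: fermentation and malt. Non-binding: bottling (11 unused), hops (10 unused).
Slack constraints have shadow price 0 (complementary slackness).
Dual feasibility on the basic columns requires 4·y_fermentation + 6·y_malt = 60, 6·y_fermentation + 1·y_malt = 26.
→ y_fermentation = 3 and y_malt = 8.
Shadow price of fermentation = 3.

3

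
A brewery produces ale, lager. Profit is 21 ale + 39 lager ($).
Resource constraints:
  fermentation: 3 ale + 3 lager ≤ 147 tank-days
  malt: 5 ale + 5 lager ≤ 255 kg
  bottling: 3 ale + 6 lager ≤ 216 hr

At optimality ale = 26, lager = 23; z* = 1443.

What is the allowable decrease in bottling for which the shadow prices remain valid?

Binding constraints: fermentation, bottling. The basis is B = [[3,3],[3,6]] with det 9.
Per unit decrease in bottling, x* moves by d = (0.3333, -0.3333).
The basis stays optimal until lager reaches 0; allowable decrease = 69 hr.

69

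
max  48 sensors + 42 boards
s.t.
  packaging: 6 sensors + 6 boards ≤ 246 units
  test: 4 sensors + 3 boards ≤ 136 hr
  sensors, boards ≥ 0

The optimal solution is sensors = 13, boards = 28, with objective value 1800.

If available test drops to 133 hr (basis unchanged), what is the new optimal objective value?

1782

At the optimum: packaging uses 246 of 246 (binding); test uses 136 of 136 (binding).
Dual feasibility on the basic columns requires 6·y_packaging + 4·y_test = 48, 6·y_packaging + 3·y_test = 42.
This yields shadow prices y_packaging = 4, y_test = 6.
Δz = y_test·Δb = 6 × (-3) = -18, so new z* = 1800 − 18 = 1782.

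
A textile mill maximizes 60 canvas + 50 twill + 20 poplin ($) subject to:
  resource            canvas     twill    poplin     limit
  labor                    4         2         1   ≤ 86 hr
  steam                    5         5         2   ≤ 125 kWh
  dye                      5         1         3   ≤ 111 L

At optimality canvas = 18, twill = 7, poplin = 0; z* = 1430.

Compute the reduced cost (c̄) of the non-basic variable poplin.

-1

Check each constraint at x*: labor 86/86 (tight); steam 125/125 (tight); dye 97/111 (slack 14).
By complementary slackness, y = 0 for the non-binding constraint.
The binding rows give the dual system: 4·y_labor + 5·y_steam = 60 and 2·y_labor + 5·y_steam = 50.
This yields shadow prices y_labor = 5, y_steam = 8.
Reduced cost of poplin: c₃ − yᵀa₃ = 20 − (5·1 + 8·2) = 20 − 21 = -1.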